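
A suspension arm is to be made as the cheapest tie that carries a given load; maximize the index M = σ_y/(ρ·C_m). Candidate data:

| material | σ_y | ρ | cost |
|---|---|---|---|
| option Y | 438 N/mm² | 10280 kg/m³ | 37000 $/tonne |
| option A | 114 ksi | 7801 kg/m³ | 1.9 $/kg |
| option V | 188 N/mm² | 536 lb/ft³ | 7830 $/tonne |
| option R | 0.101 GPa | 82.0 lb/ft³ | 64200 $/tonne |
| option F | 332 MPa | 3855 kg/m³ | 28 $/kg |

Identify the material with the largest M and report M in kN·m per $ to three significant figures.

option A, M = 53.0 kN·m per $

Normalizing units and computing the index:
  option Y: σ_y = 438.0 MPa, ρ = 10280 kg/m³, cost = 37.00 $/kg
  option A: σ_y = 786.0 MPa, ρ = 7801 kg/m³, cost = 1.900 $/kg
  option V: σ_y = 188.0 MPa, ρ = 8586 kg/m³, cost = 7.830 $/kg
  option R: σ_y = 101.0 MPa, ρ = 1314 kg/m³, cost = 64.20 $/kg
  option F: σ_y = 332.0 MPa, ρ = 3855 kg/m³, cost = 28.00 $/kg
  option A: M = 53.0 kN·m per $
  option F: M = 3.08 kN·m per $
  option V: M = 2.80 kN·m per $
  option R: M = 1.20 kN·m per $
  option Y: M = 1.15 kN·m per $
Option A ranks first.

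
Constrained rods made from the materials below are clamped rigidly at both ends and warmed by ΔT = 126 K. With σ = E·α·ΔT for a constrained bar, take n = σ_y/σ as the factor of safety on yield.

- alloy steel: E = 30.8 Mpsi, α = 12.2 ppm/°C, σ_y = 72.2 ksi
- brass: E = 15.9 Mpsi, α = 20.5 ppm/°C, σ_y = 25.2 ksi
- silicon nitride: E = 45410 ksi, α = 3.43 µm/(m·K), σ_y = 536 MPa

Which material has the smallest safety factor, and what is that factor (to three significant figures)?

brass, n = 0.614

Per material, after unit conversion:
  alloy steel: E = 212.4, α = 12.2, σ_y = 497.8 → σ = 326 MPa, n = 1.52
  brass: E = 109.6, α = 20.5, σ_y = 173.7 → σ = 283 MPa, n = 0.614
  silicon nitride: E = 313.1, α = 3.43, σ_y = 536.0 → σ = 135 MPa, n = 3.96
The minimum is brass at n = 0.614.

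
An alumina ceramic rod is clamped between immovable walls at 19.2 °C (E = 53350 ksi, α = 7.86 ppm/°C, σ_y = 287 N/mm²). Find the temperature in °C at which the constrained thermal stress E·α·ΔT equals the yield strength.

118 °C

E = 53350 ksi = 367.8 GPa.
σ_y = 287 N/mm² = 287.0 MPa.
E·α·ΔT = 287.0 MPa ⇒ ΔT = 287.0 / (367.8×10³ × 7.86×10⁻⁶) = 99.27 K.
T = 19.2 + 99.27 = 118.5 °C.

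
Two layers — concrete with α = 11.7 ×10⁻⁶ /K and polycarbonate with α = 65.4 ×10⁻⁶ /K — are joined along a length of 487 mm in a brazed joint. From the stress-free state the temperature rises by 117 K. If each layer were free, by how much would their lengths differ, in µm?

Δα = |11.7 − 65.4|×10⁻⁶/K = 53.7×10⁻⁶/K.
ΔL_mismatch = Δα·L·ΔT = 53.7×10⁻⁶ × 487.0 mm × 117.0 K = 3060 µm.

3060 µm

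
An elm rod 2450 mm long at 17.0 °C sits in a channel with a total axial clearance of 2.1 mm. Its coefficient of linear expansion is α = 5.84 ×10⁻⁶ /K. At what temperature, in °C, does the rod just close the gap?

164 °C

α·L₀·ΔT = 2.1 mm ⇒ ΔT = 2.1 / (5.84×10⁻⁶ × 2450.0) = 146.8 K.
T = 17.0 + 146.8 = 163.8 °C.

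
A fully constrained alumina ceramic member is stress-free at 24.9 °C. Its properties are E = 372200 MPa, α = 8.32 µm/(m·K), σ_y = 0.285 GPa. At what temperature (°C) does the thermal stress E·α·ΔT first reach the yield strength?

117 °C

E = 372200 MPa = 372.2 GPa.
σ_y = 0.285 GPa = 285.0 MPa.
E·α·ΔT = 285.0 MPa ⇒ ΔT = 285.0 / (372.2×10³ × 8.32×10⁻⁶) = 92.03 K.
T = 24.9 + 92.03 = 116.9 °C.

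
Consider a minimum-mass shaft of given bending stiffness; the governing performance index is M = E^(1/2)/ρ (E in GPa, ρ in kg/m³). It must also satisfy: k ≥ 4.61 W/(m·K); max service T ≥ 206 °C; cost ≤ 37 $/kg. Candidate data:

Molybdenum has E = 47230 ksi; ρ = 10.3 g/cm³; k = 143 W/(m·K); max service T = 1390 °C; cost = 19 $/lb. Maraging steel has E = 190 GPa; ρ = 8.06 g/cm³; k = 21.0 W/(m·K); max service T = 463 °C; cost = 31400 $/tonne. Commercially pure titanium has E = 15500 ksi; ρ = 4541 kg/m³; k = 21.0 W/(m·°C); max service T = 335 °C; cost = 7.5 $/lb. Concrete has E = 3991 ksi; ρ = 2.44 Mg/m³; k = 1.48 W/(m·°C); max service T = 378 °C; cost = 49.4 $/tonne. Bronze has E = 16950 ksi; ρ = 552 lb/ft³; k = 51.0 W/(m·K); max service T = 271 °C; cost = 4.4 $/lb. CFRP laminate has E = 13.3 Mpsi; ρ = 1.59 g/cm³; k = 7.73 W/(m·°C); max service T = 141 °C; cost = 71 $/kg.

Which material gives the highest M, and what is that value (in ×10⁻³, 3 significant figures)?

Screen on constraints: k ≥ 4.61 W/(m·K); max service T ≥ 206 °C; cost ≤ 37 $/kg. Survivors: maraging steel, commercially pure titanium, bronze.
Putting every candidate on a common basis:
  maraging steel: E = 190.0 GPa, ρ = 8060 kg/m³
  commercially pure titanium: E = 106.9 GPa, ρ = 4541 kg/m³
  bronze: E = 116.9 GPa, ρ = 8842 kg/m³
  commercially pure titanium: M = 2.28×10⁻³
  maraging steel: M = 1.71×10⁻³
  bronze: M = 1.22×10⁻³
Highest index: commercially pure titanium.

commercially pure titanium, M = 2.28×10⁻³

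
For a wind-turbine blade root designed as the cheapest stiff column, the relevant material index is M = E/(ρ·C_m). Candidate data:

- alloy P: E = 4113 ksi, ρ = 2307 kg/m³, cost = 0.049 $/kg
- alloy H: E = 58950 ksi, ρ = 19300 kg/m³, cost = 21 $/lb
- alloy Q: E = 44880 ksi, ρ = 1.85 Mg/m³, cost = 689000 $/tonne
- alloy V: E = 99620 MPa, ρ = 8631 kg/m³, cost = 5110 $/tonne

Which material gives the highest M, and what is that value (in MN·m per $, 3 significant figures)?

Putting every candidate on a common basis:
  alloy P: E = 28.36 GPa, ρ = 2307 kg/m³, cost = 0.04900 $/kg
  alloy H: E = 406.4 GPa, ρ = 19300 kg/m³, cost = 46.30 $/kg
  alloy Q: E = 309.4 GPa, ρ = 1850 kg/m³, cost = 689.0 $/kg
  alloy V: E = 99.62 GPa, ρ = 8631 kg/m³, cost = 5.110 $/kg
  alloy P: M = 251 MN·m per $
  alloy V: M = 2.26 MN·m per $
  alloy H: M = 0.455 MN·m per $
  alloy Q: M = 0.243 MN·m per $
Alloy P ranks first.

alloy P, M = 251 MN·m per $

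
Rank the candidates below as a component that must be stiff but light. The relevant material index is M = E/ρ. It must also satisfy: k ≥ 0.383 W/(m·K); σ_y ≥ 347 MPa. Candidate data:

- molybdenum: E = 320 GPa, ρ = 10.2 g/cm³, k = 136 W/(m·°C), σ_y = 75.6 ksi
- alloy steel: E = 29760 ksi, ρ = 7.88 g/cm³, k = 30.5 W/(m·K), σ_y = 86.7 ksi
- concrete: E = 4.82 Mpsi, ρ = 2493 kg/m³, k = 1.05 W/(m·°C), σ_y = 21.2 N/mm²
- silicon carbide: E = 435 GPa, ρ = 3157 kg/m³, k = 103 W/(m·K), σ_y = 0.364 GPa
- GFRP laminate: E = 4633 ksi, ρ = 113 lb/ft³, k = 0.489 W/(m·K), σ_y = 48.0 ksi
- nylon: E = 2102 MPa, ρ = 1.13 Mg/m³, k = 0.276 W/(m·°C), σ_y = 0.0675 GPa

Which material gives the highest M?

Screen on constraints: k ≥ 0.383 W/(m·K); σ_y ≥ 347 MPa. Survivors: molybdenum, alloy steel, silicon carbide.
Putting every candidate on a common basis:
  molybdenum: E = 320.0 GPa, ρ = 10200 kg/m³
  alloy steel: E = 205.2 GPa, ρ = 7880 kg/m³
  silicon carbide: E = 435.0 GPa, ρ = 3157 kg/m³
  silicon carbide: M = 138 MN·m/kg
  molybdenum: M = 31.4 MN·m/kg
  alloy steel: M = 26.0 MN·m/kg
Silicon carbide ranks first.

silicon carbide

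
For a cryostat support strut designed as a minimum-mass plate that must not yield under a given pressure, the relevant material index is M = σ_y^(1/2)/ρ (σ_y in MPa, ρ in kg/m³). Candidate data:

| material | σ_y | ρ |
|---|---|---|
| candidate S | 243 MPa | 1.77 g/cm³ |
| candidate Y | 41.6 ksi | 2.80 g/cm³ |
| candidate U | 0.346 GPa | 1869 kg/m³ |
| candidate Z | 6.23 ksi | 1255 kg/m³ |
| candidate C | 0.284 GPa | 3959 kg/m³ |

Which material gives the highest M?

candidate U

In SI units:
  candidate S: σ_y = 243.0 MPa, ρ = 1770 kg/m³
  candidate Y: σ_y = 286.8 MPa, ρ = 2800 kg/m³
  candidate U: σ_y = 346.0 MPa, ρ = 1869 kg/m³
  candidate Z: σ_y = 42.95 MPa, ρ = 1255 kg/m³
  candidate C: σ_y = 284.0 MPa, ρ = 3959 kg/m³
  candidate U: M = 9.95×10⁻³
  candidate S: M = 8.81×10⁻³
  candidate Y: M = 6.05×10⁻³
  candidate Z: M = 5.22×10⁻³
  candidate C: M = 4.26×10⁻³
Candidate U ranks first.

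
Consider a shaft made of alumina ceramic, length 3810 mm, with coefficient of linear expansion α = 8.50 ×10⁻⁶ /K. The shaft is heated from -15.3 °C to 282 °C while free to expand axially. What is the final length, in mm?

3819.6 mm

ΔT = 282 − (-15.3) = 297.3 K.
ΔL = α·L₀·ΔT = 8.50×10⁻⁶ × 3810 mm × 297.3 K = 9.63 mm.
L = L₀ + ΔL = 3810 + 9.63 = 3819.6 mm.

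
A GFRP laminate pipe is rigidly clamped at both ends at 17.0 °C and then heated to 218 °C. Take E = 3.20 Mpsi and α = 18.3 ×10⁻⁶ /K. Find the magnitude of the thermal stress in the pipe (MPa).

81.2 MPa

E = 3.20 Mpsi = 22.06 GPa.
ΔT = 201.0 K. Constrained thermal stress σ = E·α·ΔT = 22.06×10³ MPa × 18.3×10⁻⁶ × 201.0 = 81.2 MPa (compressive).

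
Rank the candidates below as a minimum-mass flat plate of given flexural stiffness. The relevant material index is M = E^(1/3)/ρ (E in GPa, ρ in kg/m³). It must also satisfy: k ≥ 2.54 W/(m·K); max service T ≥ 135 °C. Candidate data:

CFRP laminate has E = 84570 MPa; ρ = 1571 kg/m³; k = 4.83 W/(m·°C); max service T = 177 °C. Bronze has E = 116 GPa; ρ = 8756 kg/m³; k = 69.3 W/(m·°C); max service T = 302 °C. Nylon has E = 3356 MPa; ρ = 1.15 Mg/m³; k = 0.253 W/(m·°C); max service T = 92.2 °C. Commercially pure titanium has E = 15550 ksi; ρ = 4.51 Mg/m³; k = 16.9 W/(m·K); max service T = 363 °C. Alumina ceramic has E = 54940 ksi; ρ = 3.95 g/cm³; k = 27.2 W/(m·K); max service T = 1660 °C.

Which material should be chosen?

CFRP laminate

Screen on constraints: k ≥ 2.54 W/(m·K); max service T ≥ 135 °C. Survivors: CFRP laminate, bronze, commercially pure titanium, alumina ceramic.
In SI units:
  CFRP laminate: E = 84.57 GPa, ρ = 1571 kg/m³
  bronze: E = 116.0 GPa, ρ = 8756 kg/m³
  commercially pure titanium: E = 107.2 GPa, ρ = 4510 kg/m³
  alumina ceramic: E = 378.8 GPa, ρ = 3950 kg/m³
  CFRP laminate: M = 2.79×10⁻³
  alumina ceramic: M = 1.83×10⁻³
  commercially pure titanium: M = 1.05×10⁻³
  bronze: M = 0.557×10⁻³
The maximum is for CFRP laminate.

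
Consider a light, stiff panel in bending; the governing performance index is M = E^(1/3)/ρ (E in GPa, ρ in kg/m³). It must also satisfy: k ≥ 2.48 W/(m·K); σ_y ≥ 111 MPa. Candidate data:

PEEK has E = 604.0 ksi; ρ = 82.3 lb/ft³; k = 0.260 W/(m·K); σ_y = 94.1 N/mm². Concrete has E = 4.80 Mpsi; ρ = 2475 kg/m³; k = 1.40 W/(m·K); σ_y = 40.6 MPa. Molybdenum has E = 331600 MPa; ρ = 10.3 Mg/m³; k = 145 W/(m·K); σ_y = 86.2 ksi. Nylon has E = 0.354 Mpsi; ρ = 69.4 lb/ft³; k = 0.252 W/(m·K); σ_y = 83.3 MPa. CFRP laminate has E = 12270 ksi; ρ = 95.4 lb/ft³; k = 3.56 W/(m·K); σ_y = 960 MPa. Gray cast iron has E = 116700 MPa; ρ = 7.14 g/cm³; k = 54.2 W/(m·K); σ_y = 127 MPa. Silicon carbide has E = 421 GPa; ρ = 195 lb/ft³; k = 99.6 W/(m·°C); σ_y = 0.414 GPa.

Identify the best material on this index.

Screen on constraints: k ≥ 2.48 W/(m·K); σ_y ≥ 111 MPa. Survivors: molybdenum, CFRP laminate, gray cast iron, silicon carbide.
After converting to SI:
  molybdenum: E = 331.6 GPa, ρ = 10300 kg/m³
  CFRP laminate: E = 84.60 GPa, ρ = 1528 kg/m³
  gray cast iron: E = 116.7 GPa, ρ = 7140 kg/m³
  silicon carbide: E = 421.0 GPa, ρ = 3124 kg/m³
  CFRP laminate: M = 2.87×10⁻³
  silicon carbide: M = 2.40×10⁻³
  gray cast iron: M = 0.684×10⁻³
  molybdenum: M = 0.672×10⁻³
CFRP laminate ranks first.

CFRP laminate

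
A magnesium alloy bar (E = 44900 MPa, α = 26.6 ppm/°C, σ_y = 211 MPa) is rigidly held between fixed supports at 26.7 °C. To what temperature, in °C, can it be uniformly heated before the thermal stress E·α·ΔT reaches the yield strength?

203 °C

E = 44900 MPa = 44.90 GPa.
E·α·ΔT = 211.0 MPa ⇒ ΔT = 211.0 / (44.90×10³ × 26.6×10⁻⁶) = 176.7 K.
T = 26.7 + 176.7 = 203.4 °C.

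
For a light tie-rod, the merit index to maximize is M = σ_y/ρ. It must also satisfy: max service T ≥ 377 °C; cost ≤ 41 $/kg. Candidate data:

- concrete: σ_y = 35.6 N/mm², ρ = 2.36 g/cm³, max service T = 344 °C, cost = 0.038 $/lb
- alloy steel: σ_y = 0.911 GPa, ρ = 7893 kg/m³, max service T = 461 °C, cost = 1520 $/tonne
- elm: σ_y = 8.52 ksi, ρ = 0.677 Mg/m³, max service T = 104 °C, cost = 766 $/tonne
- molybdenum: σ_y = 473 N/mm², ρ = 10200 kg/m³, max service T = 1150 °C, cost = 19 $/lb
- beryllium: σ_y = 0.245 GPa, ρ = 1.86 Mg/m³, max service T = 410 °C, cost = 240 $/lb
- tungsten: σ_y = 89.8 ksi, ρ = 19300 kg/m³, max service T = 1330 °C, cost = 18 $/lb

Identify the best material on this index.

alloy steel

Screen on constraints: max service T ≥ 377 °C; cost ≤ 41 $/kg. Survivors: alloy steel, tungsten.
After converting to SI:
  alloy steel: σ_y = 911.0 MPa, ρ = 7893 kg/m³
  tungsten: σ_y = 619.1 MPa, ρ = 19300 kg/m³
  alloy steel: M = 115 kN·m/kg
  tungsten: M = 32.1 kN·m/kg
Highest index: alloy steel.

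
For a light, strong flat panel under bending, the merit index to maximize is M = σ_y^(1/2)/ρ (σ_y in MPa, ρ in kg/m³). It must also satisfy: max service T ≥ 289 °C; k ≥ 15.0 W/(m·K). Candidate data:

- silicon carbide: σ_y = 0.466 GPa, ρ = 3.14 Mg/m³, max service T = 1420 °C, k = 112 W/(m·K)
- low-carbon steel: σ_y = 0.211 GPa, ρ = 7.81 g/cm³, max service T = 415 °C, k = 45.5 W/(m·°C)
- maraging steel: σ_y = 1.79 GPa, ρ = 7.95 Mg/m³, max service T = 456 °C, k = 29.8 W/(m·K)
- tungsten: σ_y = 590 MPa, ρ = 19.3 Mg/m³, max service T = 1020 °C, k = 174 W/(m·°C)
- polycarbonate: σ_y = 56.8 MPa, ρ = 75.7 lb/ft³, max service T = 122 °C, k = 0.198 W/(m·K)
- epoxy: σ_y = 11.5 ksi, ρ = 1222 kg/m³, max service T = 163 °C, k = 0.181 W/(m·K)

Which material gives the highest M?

Screen on constraints: max service T ≥ 289 °C; k ≥ 15.0 W/(m·K). Survivors: silicon carbide, low-carbon steel, maraging steel, tungsten.
Normalizing units and computing the index:
  silicon carbide: σ_y = 466.0 MPa, ρ = 3140 kg/m³
  low-carbon steel: σ_y = 211.0 MPa, ρ = 7810 kg/m³
  maraging steel: σ_y = 1790 MPa, ρ = 7950 kg/m³
  tungsten: σ_y = 590.0 MPa, ρ = 19300 kg/m³
  silicon carbide: M = 6.87×10⁻³
  maraging steel: M = 5.32×10⁻³
  low-carbon steel: M = 1.86×10⁻³
  tungsten: M = 1.26×10⁻³
Highest index: silicon carbide.

silicon carbide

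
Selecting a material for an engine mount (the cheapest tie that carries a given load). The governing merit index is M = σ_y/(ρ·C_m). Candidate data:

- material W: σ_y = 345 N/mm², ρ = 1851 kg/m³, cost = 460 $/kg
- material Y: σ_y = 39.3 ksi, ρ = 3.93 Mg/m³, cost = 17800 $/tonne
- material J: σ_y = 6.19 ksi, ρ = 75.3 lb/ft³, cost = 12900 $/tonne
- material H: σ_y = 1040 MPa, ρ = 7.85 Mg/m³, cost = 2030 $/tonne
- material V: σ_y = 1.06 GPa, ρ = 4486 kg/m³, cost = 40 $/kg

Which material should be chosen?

Normalizing units and computing the index:
  material W: σ_y = 345.0 MPa, ρ = 1851 kg/m³, cost = 460.0 $/kg
  material Y: σ_y = 271.0 MPa, ρ = 3930 kg/m³, cost = 17.80 $/kg
  material J: σ_y = 42.68 MPa, ρ = 1206 kg/m³, cost = 12.90 $/kg
  material H: σ_y = 1040 MPa, ρ = 7850 kg/m³, cost = 2.030 $/kg
  material V: σ_y = 1060 MPa, ρ = 4486 kg/m³, cost = 40.00 $/kg
  material H: M = 65.3 kN·m per $
  material V: M = 5.91 kN·m per $
  material Y: M = 3.87 kN·m per $
  material J: M = 2.74 kN·m per $
  material W: M = 0.405 kN·m per $
Highest index: material H.

material H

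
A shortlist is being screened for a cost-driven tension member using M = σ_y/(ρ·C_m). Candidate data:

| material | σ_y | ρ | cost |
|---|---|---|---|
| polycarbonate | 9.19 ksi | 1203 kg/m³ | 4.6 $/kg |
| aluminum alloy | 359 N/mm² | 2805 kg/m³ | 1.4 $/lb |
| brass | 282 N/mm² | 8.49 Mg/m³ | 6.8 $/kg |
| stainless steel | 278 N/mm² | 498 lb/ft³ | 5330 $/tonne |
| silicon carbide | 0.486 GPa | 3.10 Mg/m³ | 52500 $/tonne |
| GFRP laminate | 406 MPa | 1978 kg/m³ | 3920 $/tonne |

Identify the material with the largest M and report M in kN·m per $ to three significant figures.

Convert each candidate to consistent units, then evaluate M:
  polycarbonate: σ_y = 63.36 MPa, ρ = 1203 kg/m³, cost = 4.600 $/kg
  aluminum alloy: σ_y = 359.0 MPa, ρ = 2805 kg/m³, cost = 3.086 $/kg
  brass: σ_y = 282.0 MPa, ρ = 8490 kg/m³, cost = 6.800 $/kg
  stainless steel: σ_y = 278.0 MPa, ρ = 7977 kg/m³, cost = 5.330 $/kg
  silicon carbide: σ_y = 486.0 MPa, ρ = 3100 kg/m³, cost = 52.50 $/kg
  GFRP laminate: σ_y = 406.0 MPa, ρ = 1978 kg/m³, cost = 3.920 $/kg
  GFRP laminate: M = 52.4 kN·m per $
  aluminum alloy: M = 41.5 kN·m per $
  polycarbonate: M = 11.5 kN·m per $
  stainless steel: M = 6.54 kN·m per $
  brass: M = 4.88 kN·m per $
  silicon carbide: M = 2.99 kN·m per $
GFRP laminate has the largest M.

GFRP laminate, M = 52.4 kN·m per $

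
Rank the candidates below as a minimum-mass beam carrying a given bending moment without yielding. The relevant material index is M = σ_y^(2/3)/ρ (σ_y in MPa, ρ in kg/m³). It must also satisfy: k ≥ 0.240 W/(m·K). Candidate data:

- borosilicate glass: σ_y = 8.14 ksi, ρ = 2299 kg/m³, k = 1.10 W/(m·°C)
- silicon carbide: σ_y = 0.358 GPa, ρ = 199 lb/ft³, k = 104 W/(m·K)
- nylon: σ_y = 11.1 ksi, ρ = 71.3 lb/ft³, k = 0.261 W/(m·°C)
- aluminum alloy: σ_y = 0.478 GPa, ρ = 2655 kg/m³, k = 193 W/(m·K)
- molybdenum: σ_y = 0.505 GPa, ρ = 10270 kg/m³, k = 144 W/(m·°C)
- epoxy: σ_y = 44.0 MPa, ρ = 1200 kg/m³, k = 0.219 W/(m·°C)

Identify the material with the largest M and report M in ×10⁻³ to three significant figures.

Screen on constraints: k ≥ 0.240 W/(m·K). Survivors: borosilicate glass, silicon carbide, nylon, aluminum alloy, molybdenum.
Convert each candidate to consistent units, then evaluate M:
  borosilicate glass: σ_y = 56.12 MPa, ρ = 2299 kg/m³
  silicon carbide: σ_y = 358.0 MPa, ρ = 3188 kg/m³
  nylon: σ_y = 76.53 MPa, ρ = 1142 kg/m³
  aluminum alloy: σ_y = 478.0 MPa, ρ = 2655 kg/m³
  molybdenum: σ_y = 505.0 MPa, ρ = 10270 kg/m³
  aluminum alloy: M = 23.0×10⁻³
  silicon carbide: M = 15.8×10⁻³
  nylon: M = 15.8×10⁻³
  borosilicate glass: M = 6.38×10⁻³
  molybdenum: M = 6.17×10⁻³
Aluminum alloy ranks first.

aluminum alloy, M = 23.0×10⁻³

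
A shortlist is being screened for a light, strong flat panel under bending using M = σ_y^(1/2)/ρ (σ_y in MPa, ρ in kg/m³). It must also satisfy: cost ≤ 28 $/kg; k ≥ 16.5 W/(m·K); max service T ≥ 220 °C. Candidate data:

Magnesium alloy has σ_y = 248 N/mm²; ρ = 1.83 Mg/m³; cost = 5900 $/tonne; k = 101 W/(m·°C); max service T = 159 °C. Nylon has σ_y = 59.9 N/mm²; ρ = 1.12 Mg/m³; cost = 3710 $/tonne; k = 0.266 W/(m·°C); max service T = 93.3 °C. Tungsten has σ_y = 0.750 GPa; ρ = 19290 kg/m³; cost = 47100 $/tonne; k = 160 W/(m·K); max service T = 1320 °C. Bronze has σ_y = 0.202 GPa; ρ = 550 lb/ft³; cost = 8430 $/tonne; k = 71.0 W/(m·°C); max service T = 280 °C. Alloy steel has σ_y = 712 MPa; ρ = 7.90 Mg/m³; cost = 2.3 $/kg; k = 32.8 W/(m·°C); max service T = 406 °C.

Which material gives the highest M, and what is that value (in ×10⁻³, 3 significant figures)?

alloy steel, M = 3.38×10⁻³

Screen on constraints: cost ≤ 28 $/kg; k ≥ 16.5 W/(m·K); max service T ≥ 220 °C. Survivors: bronze, alloy steel.
In SI units:
  bronze: σ_y = 202.0 MPa, ρ = 8810 kg/m³
  alloy steel: σ_y = 712.0 MPa, ρ = 7900 kg/m³
  alloy steel: M = 3.38×10⁻³
  bronze: M = 1.61×10⁻³
Alloy steel ranks first.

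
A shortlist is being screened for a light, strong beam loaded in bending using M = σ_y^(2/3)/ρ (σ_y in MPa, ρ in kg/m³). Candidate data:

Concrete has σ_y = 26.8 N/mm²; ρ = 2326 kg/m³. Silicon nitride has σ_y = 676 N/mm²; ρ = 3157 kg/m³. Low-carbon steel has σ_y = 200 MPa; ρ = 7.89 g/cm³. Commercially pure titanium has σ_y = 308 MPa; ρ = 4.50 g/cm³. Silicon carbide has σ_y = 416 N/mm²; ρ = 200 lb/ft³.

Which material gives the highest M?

In SI units:
  concrete: σ_y = 26.80 MPa, ρ = 2326 kg/m³
  silicon nitride: σ_y = 676.0 MPa, ρ = 3157 kg/m³
  low-carbon steel: σ_y = 200.0 MPa, ρ = 7890 kg/m³
  commercially pure titanium: σ_y = 308.0 MPa, ρ = 4500 kg/m³
  silicon carbide: σ_y = 416.0 MPa, ρ = 3204 kg/m³
  silicon nitride: M = 24.4×10⁻³
  silicon carbide: M = 17.4×10⁻³
  commercially pure titanium: M = 10.1×10⁻³
  low-carbon steel: M = 4.33×10⁻³
  concrete: M = 3.85×10⁻³
The maximum is for silicon nitride.

silicon nitride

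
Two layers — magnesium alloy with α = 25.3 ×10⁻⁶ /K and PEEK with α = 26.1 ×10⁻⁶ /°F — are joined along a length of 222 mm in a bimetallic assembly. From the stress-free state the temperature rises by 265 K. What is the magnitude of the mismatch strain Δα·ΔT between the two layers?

5.75×10⁻³

PEEK: α = 26.1×10⁻⁶/°F × 9/5 = 47.0×10⁻⁶/K.
Δα = |25.3 − 47.0|×10⁻⁶/K = 21.7×10⁻⁶/K.
Mismatch strain = Δα·ΔT = 21.7×10⁻⁶ × 265.0 = 5.75×10⁻³.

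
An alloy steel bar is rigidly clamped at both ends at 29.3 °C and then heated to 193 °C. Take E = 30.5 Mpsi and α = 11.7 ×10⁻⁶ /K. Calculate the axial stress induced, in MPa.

E = 30.5 Mpsi = 210.3 GPa.
ΔT = 163.7 K. Constrained thermal stress σ = E·α·ΔT = 210.3×10³ MPa × 11.7×10⁻⁶ × 163.7 = 403 MPa (compressive).

403 MPa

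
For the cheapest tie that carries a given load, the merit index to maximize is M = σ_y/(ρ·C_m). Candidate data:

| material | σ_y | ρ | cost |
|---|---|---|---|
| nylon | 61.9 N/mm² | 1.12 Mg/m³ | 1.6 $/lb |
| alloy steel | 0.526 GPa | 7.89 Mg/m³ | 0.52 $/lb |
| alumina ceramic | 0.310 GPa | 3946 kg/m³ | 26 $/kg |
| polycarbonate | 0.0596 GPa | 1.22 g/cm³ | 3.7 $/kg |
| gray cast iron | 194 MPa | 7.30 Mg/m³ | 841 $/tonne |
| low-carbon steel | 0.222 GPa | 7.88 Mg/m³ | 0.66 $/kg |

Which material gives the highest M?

alloy steel

Putting every candidate on a common basis:
  nylon: σ_y = 61.90 MPa, ρ = 1120 kg/m³, cost = 3.527 $/kg
  alloy steel: σ_y = 526.0 MPa, ρ = 7890 kg/m³, cost = 1.146 $/kg
  alumina ceramic: σ_y = 310.0 MPa, ρ = 3946 kg/m³, cost = 26.00 $/kg
  polycarbonate: σ_y = 59.60 MPa, ρ = 1220 kg/m³, cost = 3.700 $/kg
  gray cast iron: σ_y = 194.0 MPa, ρ = 7300 kg/m³, cost = 0.8410 $/kg
  low-carbon steel: σ_y = 222.0 MPa, ρ = 7880 kg/m³, cost = 0.6600 $/kg
  alloy steel: M = 58.2 kN·m per $
  low-carbon steel: M = 42.7 kN·m per $
  gray cast iron: M = 31.6 kN·m per $
  nylon: M = 15.7 kN·m per $
  polycarbonate: M = 13.2 kN·m per $
  alumina ceramic: M = 3.02 kN·m per $
The maximum is for alloy steel.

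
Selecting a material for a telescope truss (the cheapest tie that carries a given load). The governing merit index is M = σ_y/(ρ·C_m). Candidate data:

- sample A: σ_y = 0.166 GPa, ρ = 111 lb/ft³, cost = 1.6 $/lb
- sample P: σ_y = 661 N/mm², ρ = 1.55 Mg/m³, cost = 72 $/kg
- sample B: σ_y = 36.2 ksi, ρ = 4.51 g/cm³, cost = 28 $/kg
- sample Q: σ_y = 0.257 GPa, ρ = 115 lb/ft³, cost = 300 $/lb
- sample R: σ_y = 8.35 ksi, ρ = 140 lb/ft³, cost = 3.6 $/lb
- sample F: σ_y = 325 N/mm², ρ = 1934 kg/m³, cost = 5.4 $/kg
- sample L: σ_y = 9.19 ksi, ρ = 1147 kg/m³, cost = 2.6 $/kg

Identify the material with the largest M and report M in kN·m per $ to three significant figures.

sample F, M = 31.1 kN·m per $

Normalizing units and computing the index:
  sample A: σ_y = 166.0 MPa, ρ = 1778 kg/m³, cost = 3.527 $/kg
  sample P: σ_y = 661.0 MPa, ρ = 1550 kg/m³, cost = 72.00 $/kg
  sample B: σ_y = 249.6 MPa, ρ = 4510 kg/m³, cost = 28.00 $/kg
  sample Q: σ_y = 257.0 MPa, ρ = 1842 kg/m³, cost = 661.4 $/kg
  sample R: σ_y = 57.57 MPa, ρ = 2243 kg/m³, cost = 7.937 $/kg
  sample F: σ_y = 325.0 MPa, ρ = 1934 kg/m³, cost = 5.400 $/kg
  sample L: σ_y = 63.36 MPa, ρ = 1147 kg/m³, cost = 2.600 $/kg
  sample F: M = 31.1 kN·m per $
  sample A: M = 26.5 kN·m per $
  sample L: M = 21.2 kN·m per $
  sample P: M = 5.92 kN·m per $
  sample R: M = 3.23 kN·m per $
  sample B: M = 1.98 kN·m per $
  sample Q: M = 0.211 kN·m per $
Highest index: sample F.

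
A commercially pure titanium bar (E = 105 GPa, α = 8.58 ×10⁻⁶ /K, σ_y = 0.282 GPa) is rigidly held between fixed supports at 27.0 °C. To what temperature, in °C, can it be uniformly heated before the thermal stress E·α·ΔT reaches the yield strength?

σ_y = 0.282 GPa = 282.0 MPa.
E·α·ΔT = 282.0 MPa ⇒ ΔT = 282.0 / (105.0×10³ × 8.58×10⁻⁶) = 313.0 K.
T = 27.0 + 313.0 = 340.0 °C.

340 °C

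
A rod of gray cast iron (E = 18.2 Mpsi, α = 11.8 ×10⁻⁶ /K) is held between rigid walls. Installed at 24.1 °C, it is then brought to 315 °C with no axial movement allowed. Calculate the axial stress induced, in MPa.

431 MPa

E = 18.2 Mpsi = 125.5 GPa.
ΔT = 290.9 K. Constrained thermal stress σ = E·α·ΔT = 125.5×10³ MPa × 11.8×10⁻⁶ × 290.9 = 431 MPa (compressive).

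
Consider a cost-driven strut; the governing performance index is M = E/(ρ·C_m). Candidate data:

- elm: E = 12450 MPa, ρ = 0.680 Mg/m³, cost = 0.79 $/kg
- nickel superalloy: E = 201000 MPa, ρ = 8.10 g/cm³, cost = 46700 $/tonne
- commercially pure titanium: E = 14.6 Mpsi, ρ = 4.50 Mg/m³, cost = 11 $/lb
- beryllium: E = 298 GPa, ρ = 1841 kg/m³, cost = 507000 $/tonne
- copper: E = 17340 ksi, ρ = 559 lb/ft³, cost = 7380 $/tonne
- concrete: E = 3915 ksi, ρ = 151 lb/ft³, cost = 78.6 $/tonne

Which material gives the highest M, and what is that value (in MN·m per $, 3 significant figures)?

concrete, M = 142 MN·m per $

Normalizing units and computing the index:
  elm: E = 12.45 GPa, ρ = 680.0 kg/m³, cost = 0.7900 $/kg
  nickel superalloy: E = 201.0 GPa, ρ = 8100 kg/m³, cost = 46.70 $/kg
  commercially pure titanium: E = 100.7 GPa, ρ = 4500 kg/m³, cost = 24.25 $/kg
  beryllium: E = 298.0 GPa, ρ = 1841 kg/m³, cost = 507.0 $/kg
  copper: E = 119.6 GPa, ρ = 8954 kg/m³, cost = 7.380 $/kg
  concrete: E = 26.99 GPa, ρ = 2419 kg/m³, cost = 0.07860 $/kg
  concrete: M = 142 MN·m per $
  elm: M = 23.2 MN·m per $
  copper: M = 1.81 MN·m per $
  commercially pure titanium: M = 0.922 MN·m per $
  nickel superalloy: M = 0.531 MN·m per $
  beryllium: M = 0.319 MN·m per $
Concrete has the largest M.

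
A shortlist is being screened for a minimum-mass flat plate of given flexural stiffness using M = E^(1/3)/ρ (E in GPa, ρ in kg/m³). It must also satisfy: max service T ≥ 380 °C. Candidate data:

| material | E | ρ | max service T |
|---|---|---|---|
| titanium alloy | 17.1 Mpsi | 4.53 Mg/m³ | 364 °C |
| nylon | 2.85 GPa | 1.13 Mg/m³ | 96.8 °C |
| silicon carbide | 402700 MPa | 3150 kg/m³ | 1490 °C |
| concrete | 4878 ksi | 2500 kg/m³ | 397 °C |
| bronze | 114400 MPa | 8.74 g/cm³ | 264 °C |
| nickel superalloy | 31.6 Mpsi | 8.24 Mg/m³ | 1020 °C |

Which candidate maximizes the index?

Screen on constraints: max service T ≥ 380 °C. Survivors: silicon carbide, concrete, nickel superalloy.
Putting every candidate on a common basis:
  silicon carbide: E = 402.7 GPa, ρ = 3150 kg/m³
  concrete: E = 33.63 GPa, ρ = 2500 kg/m³
  nickel superalloy: E = 217.9 GPa, ρ = 8240 kg/m³
  silicon carbide: M = 2.34×10⁻³
  concrete: M = 1.29×10⁻³
  nickel superalloy: M = 0.730×10⁻³
Highest index: silicon carbide.

silicon carbide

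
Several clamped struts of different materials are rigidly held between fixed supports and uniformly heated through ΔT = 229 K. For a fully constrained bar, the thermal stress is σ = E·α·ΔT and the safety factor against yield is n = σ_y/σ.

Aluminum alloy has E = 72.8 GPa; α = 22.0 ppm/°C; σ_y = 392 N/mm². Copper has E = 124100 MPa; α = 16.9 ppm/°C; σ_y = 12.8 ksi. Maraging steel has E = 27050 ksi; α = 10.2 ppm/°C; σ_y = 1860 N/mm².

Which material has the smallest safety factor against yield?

Per material, after unit conversion:
  aluminum alloy: E = 72.80, α = 22.0, σ_y = 392.0 → σ = 367 MPa, n = 1.07
  copper: E = 124.1, α = 16.9, σ_y = 88.25 → σ = 480 MPa, n = 0.184
  maraging steel: E = 186.5, α = 10.2, σ_y = 1860 → σ = 436 MPa, n = 4.27
The minimum is copper at n = 0.184.

copper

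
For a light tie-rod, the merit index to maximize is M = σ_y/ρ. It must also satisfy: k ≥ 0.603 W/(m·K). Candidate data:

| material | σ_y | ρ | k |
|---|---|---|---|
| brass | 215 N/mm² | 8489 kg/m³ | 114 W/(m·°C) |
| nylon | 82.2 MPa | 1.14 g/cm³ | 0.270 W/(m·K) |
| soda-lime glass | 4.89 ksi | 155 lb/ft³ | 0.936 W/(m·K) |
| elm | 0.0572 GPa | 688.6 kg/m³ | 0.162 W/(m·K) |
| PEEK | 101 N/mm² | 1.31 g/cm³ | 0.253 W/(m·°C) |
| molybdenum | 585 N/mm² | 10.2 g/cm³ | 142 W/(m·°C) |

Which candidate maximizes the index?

molybdenum

Screen on constraints: k ≥ 0.603 W/(m·K). Survivors: brass, soda-lime glass, molybdenum.
Convert each candidate to consistent units, then evaluate M:
  brass: σ_y = 215.0 MPa, ρ = 8489 kg/m³
  soda-lime glass: σ_y = 33.72 MPa, ρ = 2483 kg/m³
  molybdenum: σ_y = 585.0 MPa, ρ = 10200 kg/m³
  molybdenum: M = 57.4 kN·m/kg
  brass: M = 25.3 kN·m/kg
  soda-lime glass: M = 13.6 kN·m/kg
Molybdenum ranks first.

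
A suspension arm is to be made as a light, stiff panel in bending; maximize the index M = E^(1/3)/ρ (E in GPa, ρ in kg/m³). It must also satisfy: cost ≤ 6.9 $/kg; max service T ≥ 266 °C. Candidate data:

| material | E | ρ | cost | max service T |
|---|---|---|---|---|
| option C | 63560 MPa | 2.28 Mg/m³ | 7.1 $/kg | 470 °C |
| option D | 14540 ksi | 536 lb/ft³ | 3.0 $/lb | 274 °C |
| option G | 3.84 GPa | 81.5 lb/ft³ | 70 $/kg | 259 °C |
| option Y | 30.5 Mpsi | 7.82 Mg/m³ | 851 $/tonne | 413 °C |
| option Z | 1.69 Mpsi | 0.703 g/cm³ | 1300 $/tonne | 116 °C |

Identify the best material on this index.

option Y

Screen on constraints: cost ≤ 6.9 $/kg; max service T ≥ 266 °C. Survivors: option D, option Y.
Putting every candidate on a common basis:
  option D: E = 100.2 GPa, ρ = 8586 kg/m³
  option Y: E = 210.3 GPa, ρ = 7820 kg/m³
  option Y: M = 0.760×10⁻³
  option D: M = 0.541×10⁻³
Highest index: option Y.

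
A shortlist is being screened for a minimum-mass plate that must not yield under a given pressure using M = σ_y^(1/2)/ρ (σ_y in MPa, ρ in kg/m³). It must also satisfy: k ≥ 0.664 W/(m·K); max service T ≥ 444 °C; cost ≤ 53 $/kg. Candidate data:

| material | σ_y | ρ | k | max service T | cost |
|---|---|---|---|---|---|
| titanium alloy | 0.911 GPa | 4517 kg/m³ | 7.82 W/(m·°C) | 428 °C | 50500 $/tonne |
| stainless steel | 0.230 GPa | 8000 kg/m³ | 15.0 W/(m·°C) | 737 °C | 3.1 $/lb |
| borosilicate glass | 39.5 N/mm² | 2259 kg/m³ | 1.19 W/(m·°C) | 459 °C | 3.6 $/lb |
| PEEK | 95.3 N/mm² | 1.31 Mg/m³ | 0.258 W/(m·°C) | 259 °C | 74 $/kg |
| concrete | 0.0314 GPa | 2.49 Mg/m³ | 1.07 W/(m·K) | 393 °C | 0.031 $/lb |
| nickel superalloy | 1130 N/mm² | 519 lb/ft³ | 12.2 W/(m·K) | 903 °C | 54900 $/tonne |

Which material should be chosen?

Screen on constraints: k ≥ 0.664 W/(m·K); max service T ≥ 444 °C; cost ≤ 53 $/kg. Survivors: stainless steel, borosilicate glass.
In SI units:
  stainless steel: σ_y = 230.0 MPa, ρ = 8000 kg/m³
  borosilicate glass: σ_y = 39.50 MPa, ρ = 2259 kg/m³
  borosilicate glass: M = 2.78×10⁻³
  stainless steel: M = 1.90×10⁻³
Highest index: borosilicate glass.

borosilicate glass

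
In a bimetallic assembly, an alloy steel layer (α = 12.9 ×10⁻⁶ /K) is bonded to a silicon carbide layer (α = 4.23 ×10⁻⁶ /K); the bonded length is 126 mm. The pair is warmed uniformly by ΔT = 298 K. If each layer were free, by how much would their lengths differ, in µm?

Δα = |12.9 − 4.23|×10⁻⁶/K = 8.67×10⁻⁶/K.
ΔL_mismatch = Δα·L·ΔT = 8.67×10⁻⁶ × 126.0 mm × 298.0 K = 326 µm.

326 µm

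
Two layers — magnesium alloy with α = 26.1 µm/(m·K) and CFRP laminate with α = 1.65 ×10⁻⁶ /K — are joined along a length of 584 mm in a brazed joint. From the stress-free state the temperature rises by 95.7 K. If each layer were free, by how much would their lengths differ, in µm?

Δα = |26.1 − 1.65|×10⁻⁶/K = 24.5×10⁻⁶/K.
ΔL_mismatch = Δα·L·ΔT = 24.5×10⁻⁶ × 584.0 mm × 95.7 K = 1370 µm.

1370 µm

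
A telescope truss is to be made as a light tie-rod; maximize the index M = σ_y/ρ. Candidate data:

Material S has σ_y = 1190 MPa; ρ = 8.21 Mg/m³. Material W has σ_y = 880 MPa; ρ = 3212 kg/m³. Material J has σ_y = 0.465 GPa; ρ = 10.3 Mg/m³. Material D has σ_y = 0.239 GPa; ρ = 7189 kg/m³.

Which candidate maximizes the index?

Normalizing units and computing the index:
  material S: σ_y = 1190 MPa, ρ = 8210 kg/m³
  material W: σ_y = 880.0 MPa, ρ = 3212 kg/m³
  material J: σ_y = 465.0 MPa, ρ = 10300 kg/m³
  material D: σ_y = 239.0 MPa, ρ = 7189 kg/m³
  material W: M = 274 kN·m/kg
  material S: M = 145 kN·m/kg
  material J: M = 45.1 kN·m/kg
  material D: M = 33.2 kN·m/kg
Highest index: material W.

material W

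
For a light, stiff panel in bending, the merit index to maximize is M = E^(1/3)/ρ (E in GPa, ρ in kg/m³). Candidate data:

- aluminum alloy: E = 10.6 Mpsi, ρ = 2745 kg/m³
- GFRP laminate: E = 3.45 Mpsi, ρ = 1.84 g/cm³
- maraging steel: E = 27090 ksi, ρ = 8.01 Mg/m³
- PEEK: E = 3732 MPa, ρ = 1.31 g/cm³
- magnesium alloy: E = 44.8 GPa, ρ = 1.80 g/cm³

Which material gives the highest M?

Putting every candidate on a common basis:
  aluminum alloy: E = 73.08 GPa, ρ = 2745 kg/m³
  GFRP laminate: E = 23.79 GPa, ρ = 1840 kg/m³
  maraging steel: E = 186.8 GPa, ρ = 8010 kg/m³
  PEEK: E = 3.732 GPa, ρ = 1310 kg/m³
  magnesium alloy: E = 44.80 GPa, ρ = 1800 kg/m³
  magnesium alloy: M = 1.97×10⁻³
  GFRP laminate: M = 1.56×10⁻³
  aluminum alloy: M = 1.52×10⁻³
  PEEK: M = 1.18×10⁻³
  maraging steel: M = 0.714×10⁻³
Magnesium alloy has the largest M.

magnesium alloy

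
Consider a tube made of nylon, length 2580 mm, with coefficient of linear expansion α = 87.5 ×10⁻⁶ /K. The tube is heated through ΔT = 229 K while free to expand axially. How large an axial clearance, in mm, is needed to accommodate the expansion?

51.7 mm

ΔL = α·L₀·ΔT = 87.5×10⁻⁶ × 2580 mm × 229.0 K = 51.7 mm.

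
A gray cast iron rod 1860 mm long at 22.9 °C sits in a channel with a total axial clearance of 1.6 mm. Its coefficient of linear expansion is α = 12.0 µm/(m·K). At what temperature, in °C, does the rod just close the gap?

94.6 °C

α·L₀·ΔT = 1.6 mm ⇒ ΔT = 1.6 / (12.0×10⁻⁶ × 1860.0) = 71.68 K.
T = 22.9 + 71.68 = 94.58 °C.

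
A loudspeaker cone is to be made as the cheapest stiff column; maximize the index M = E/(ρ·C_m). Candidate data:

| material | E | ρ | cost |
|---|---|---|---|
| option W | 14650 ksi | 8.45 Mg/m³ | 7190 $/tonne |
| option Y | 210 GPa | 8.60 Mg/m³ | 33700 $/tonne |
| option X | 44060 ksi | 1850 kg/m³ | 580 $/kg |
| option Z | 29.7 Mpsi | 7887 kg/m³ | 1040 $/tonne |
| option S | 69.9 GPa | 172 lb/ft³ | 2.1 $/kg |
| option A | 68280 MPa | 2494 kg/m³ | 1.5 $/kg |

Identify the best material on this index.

In SI units:
  option W: E = 101.0 GPa, ρ = 8450 kg/m³, cost = 7.190 $/kg
  option Y: E = 210.0 GPa, ρ = 8600 kg/m³, cost = 33.70 $/kg
  option X: E = 303.8 GPa, ρ = 1850 kg/m³, cost = 580.0 $/kg
  option Z: E = 204.8 GPa, ρ = 7887 kg/m³, cost = 1.040 $/kg
  option S: E = 69.90 GPa, ρ = 2755 kg/m³, cost = 2.100 $/kg
  option A: E = 68.28 GPa, ρ = 2494 kg/m³, cost = 1.500 $/kg
  option Z: M = 25.0 MN·m per $
  option A: M = 18.3 MN·m per $
  option S: M = 12.1 MN·m per $
  option W: M = 1.66 MN·m per $
  option Y: M = 0.725 MN·m per $
  option X: M = 0.283 MN·m per $
Option Z ranks first.

option Z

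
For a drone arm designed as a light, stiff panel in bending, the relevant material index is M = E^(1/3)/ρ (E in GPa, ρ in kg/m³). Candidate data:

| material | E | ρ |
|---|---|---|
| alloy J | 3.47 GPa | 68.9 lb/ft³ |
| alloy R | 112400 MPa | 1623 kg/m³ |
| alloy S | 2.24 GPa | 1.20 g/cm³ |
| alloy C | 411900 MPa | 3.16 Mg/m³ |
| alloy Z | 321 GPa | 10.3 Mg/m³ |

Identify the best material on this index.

In SI units:
  alloy J: E = 3.470 GPa, ρ = 1104 kg/m³
  alloy R: E = 112.4 GPa, ρ = 1623 kg/m³
  alloy S: E = 2.240 GPa, ρ = 1200 kg/m³
  alloy C: E = 411.9 GPa, ρ = 3160 kg/m³
  alloy Z: E = 321.0 GPa, ρ = 10300 kg/m³
  alloy R: M = 2.97×10⁻³
  alloy C: M = 2.35×10⁻³
  alloy J: M = 1.37×10⁻³
  alloy S: M = 1.09×10⁻³
  alloy Z: M = 0.665×10⁻³
Highest index: alloy R.

alloy R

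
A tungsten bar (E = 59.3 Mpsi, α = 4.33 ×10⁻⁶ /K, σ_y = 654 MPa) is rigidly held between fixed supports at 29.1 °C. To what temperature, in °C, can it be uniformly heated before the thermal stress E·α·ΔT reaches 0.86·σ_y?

347 °C

E = 59.3 Mpsi = 408.9 GPa.
E·α·ΔT = 562.4 MPa ⇒ ΔT = 562.4 / (408.9×10³ × 4.33×10⁻⁶) = 317.7 K.
T = 29.1 + 317.7 = 346.8 °C.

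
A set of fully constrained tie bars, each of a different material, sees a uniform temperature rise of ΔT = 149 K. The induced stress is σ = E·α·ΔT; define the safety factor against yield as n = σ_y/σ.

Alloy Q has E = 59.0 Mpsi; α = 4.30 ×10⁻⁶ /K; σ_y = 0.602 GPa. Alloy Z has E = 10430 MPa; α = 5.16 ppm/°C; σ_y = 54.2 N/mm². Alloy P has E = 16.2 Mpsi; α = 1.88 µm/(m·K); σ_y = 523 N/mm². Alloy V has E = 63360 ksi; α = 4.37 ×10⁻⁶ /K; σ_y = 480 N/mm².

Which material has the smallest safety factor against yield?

alloy V

Converting E to GPa, α to ×10⁻⁶/K, σ_y to MPa, then σ and n for each:
  alloy Q: E = 406.8, α = 4.30, σ_y = 602.0 → σ = 261 MPa, n = 2.31
  alloy Z: E = 10.43, α = 5.16, σ_y = 54.20 → σ = 8.02 MPa, n = 6.76
  alloy P: E = 111.7, α = 1.88, σ_y = 523.0 → σ = 31.3 MPa, n = 16.7
  alloy V: E = 436.9, α = 4.37, σ_y = 480.0 → σ = 284 MPa, n = 1.69
The minimum is alloy V at n = 1.69.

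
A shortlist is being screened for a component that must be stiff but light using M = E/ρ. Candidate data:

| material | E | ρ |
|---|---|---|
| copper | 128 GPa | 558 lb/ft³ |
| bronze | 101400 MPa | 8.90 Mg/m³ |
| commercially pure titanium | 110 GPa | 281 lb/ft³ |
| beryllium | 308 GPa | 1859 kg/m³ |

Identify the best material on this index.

In SI units:
  copper: E = 128.0 GPa, ρ = 8938 kg/m³
  bronze: E = 101.4 GPa, ρ = 8900 kg/m³
  commercially pure titanium: E = 110.0 GPa, ρ = 4501 kg/m³
  beryllium: E = 308.0 GPa, ρ = 1859 kg/m³
  beryllium: M = 166 MN·m/kg
  commercially pure titanium: M = 24.4 MN·m/kg
  copper: M = 14.3 MN·m/kg
  bronze: M = 11.4 MN·m/kg
Beryllium ranks first.

beryllium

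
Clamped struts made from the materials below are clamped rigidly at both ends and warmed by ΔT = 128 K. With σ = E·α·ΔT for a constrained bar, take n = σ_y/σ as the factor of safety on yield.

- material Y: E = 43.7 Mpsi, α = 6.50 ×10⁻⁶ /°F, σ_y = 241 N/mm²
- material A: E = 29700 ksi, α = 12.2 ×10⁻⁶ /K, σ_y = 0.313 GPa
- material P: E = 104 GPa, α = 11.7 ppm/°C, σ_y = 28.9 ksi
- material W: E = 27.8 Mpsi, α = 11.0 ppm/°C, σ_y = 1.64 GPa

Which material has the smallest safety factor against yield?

In consistent units (E in GPa, α in ×10⁻⁶/K, σ_y in MPa):
  material Y: E = 301.3, α = 11.7, σ_y = 241.0 → σ = 451 MPa, n = 0.534
  material A: E = 204.8, α = 12.2, σ_y = 313.0 → σ = 320 MPa, n = 0.979
  material P: E = 104.0, α = 11.7, σ_y = 199.3 → σ = 156 MPa, n = 1.28
  material W: E = 191.7, α = 11.0, σ_y = 1640 → σ = 270 MPa, n = 6.08
Material Y has the lowest safety factor, n = 0.534.

material Y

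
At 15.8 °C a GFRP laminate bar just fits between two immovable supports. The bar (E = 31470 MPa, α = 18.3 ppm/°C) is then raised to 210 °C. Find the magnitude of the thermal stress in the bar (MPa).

E = 31470 MPa = 31.47 GPa.
ΔT = 194.2 K. Constrained thermal stress σ = E·α·ΔT = 31.47×10³ MPa × 18.3×10⁻⁶ × 194.2 = 112 MPa (compressive).

112 MPa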